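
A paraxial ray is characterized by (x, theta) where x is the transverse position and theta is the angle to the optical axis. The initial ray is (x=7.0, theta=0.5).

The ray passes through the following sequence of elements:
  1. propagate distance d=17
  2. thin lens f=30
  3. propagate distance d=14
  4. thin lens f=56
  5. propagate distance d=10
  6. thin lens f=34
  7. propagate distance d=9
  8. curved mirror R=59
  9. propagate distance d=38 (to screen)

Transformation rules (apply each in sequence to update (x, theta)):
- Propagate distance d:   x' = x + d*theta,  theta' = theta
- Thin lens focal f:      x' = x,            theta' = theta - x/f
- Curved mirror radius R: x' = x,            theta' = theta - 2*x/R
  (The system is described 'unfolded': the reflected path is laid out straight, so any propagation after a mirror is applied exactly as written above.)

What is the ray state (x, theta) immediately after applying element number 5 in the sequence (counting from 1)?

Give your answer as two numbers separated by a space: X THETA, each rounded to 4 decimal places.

Answer: 12.3738 -0.2893

Derivation:
Initial: x=7.0000 theta=0.5000
After 1 (propagate distance d=17): x=15.5000 theta=0.5000
After 2 (thin lens f=30): x=15.5000 theta=-1/60 (≈-0.0167)
After 3 (propagate distance d=14): x=229/15 (≈15.2667) theta=-1/60 (≈-0.0167)
After 4 (thin lens f=56): x=229/15 (≈15.2667) theta=-81/280 (≈-0.2893)
After 5 (propagate distance d=10): x=5197/420 (≈12.3738) theta=-81/280 (≈-0.2893)
Rounded to 4 decimal places: x = 12.3738, theta = -0.2893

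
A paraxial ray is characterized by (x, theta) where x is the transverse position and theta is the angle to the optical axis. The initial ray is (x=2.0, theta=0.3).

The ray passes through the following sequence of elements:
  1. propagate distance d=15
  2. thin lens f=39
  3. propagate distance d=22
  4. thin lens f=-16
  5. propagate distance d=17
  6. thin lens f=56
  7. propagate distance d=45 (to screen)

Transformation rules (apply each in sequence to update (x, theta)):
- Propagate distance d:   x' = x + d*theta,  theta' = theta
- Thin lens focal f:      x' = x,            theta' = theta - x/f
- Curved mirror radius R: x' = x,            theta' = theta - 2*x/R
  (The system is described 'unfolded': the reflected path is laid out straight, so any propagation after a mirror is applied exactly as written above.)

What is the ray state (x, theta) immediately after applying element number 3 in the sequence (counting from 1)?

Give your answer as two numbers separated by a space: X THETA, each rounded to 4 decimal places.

Initial: x=2.0000 theta=0.3000
After 1 (propagate distance d=15): x=6.5000 theta=0.3000
After 2 (thin lens f=39): x=6.5000 theta=2/15 (≈0.1333)
After 3 (propagate distance d=22): x=283/30 (≈9.4333) theta=2/15 (≈0.1333)
Rounded to 4 decimal places: x = 9.4333, theta = 0.1333

Answer: 9.4333 0.1333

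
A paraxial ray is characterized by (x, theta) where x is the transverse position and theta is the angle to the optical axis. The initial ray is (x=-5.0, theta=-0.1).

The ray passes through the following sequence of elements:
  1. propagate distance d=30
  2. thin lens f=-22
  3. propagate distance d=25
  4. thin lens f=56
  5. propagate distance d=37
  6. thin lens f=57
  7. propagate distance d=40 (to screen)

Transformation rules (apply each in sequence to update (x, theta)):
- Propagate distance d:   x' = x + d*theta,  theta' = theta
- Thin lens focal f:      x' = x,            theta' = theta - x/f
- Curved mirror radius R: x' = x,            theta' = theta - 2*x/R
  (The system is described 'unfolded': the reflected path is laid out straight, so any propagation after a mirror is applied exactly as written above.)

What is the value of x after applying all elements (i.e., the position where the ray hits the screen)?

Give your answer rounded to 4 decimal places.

Answer: -11.6506

Derivation:
Initial: x=-5.0000 theta=-0.1000
After 1 (propagate distance d=30): x=-8.0000 theta=-0.1000
After 2 (thin lens f=-22): x=-8.0000 theta=-51/110 (≈-0.4636)
After 3 (propagate distance d=25): x=-431/22 (≈-19.5909) theta=-51/110 (≈-0.4636)
After 4 (thin lens f=56): x=-431/22 (≈-19.5909) theta=-701/6160 (≈-0.1138)
After 5 (propagate distance d=37): x=-146617/6160 (≈-23.8015) theta=-701/6160 (≈-0.1138)
After 6 (thin lens f=57): x=-146617/6160 (≈-23.8015) theta=5333/17556 (≈0.3038)
After 7 (propagate distance d=40 (to screen)): x=-4090769/351120 (≈-11.6506) theta=5333/17556 (≈0.3038)
Rounded to 4 decimal places: x = -11.6506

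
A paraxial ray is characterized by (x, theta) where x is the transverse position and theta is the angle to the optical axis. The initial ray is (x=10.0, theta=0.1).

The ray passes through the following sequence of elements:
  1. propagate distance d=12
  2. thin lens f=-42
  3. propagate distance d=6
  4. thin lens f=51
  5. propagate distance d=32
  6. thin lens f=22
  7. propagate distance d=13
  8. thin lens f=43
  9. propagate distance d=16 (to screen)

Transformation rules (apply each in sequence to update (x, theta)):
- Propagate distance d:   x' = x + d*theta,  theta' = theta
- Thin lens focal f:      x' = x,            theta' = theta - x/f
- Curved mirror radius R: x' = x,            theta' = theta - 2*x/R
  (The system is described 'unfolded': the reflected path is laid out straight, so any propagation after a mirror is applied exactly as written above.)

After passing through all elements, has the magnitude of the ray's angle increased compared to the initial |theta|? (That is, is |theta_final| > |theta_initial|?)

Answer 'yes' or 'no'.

Initial: x=10.0000 theta=0.1000
After 1 (propagate distance d=12): x=11.2000 theta=0.1000
After 2 (thin lens f=-42): x=11.2000 theta=11/30 (≈0.3667)
After 3 (propagate distance d=6): x=13.4000 theta=11/30 (≈0.3667)
After 4 (thin lens f=51): x=13.4000 theta=53/510 (≈0.1039)
After 5 (propagate distance d=32): x=853/51 (≈16.7255) theta=53/510 (≈0.1039)
After 6 (thin lens f=22): x=853/51 (≈16.7255) theta=-1841/2805 (≈-0.6563)
After 7 (propagate distance d=13): x=22982/2805 (≈8.1932) theta=-1841/2805 (≈-0.6563)
After 8 (thin lens f=43): x=22982/2805 (≈8.1932) theta=-20429/24123 (≈-0.8469)
After 9 (propagate distance d=16 (to screen)): x=-646094/120615 (≈-5.3567) theta=-20429/24123 (≈-0.8469)
|theta_initial|=0.1000 |theta_final|=20429/24123 (≈0.8469) -> increased

Answer: yes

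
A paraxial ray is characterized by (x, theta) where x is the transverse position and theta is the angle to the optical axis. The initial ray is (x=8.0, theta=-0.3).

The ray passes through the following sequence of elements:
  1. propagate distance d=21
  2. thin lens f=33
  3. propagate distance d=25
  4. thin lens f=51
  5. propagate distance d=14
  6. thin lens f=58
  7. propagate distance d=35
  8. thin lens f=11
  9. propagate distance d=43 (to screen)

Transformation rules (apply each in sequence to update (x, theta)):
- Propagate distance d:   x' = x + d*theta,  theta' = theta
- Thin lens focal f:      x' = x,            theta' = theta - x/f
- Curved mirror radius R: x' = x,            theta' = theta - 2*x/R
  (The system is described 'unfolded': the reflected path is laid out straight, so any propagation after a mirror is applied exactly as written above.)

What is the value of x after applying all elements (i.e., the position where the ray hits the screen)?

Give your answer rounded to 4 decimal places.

Answer: 31.5710

Derivation:
Initial: x=8.0000 theta=-0.3000
After 1 (propagate distance d=21): x=1.7000 theta=-0.3000
After 2 (thin lens f=33): x=1.7000 theta=-58/165 (≈-0.3515)
After 3 (propagate distance d=25): x=-2339/330 (≈-7.0879) theta=-58/165 (≈-0.3515)
After 4 (thin lens f=51): x=-2339/330 (≈-7.0879) theta=-3577/16830 (≈-0.2125)
After 5 (propagate distance d=14): x=-15397/1530 (≈-10.0634) theta=-3577/16830 (≈-0.2125)
After 6 (thin lens f=58): x=-15397/1530 (≈-10.0634) theta=-38099/976140 (≈-0.0390)
After 7 (propagate distance d=35): x=-1239639/108460 (≈-11.4295) theta=-38099/976140 (≈-0.0390)
After 8 (thin lens f=11): x=-1239639/108460 (≈-11.4295) theta=5368831/5368770 (≈1.0000)
After 9 (propagate distance d=43 (to screen)): x=67799041/2147508 (≈31.5710) theta=5368831/5368770 (≈1.0000)
Rounded to 4 decimal places: x = 31.5710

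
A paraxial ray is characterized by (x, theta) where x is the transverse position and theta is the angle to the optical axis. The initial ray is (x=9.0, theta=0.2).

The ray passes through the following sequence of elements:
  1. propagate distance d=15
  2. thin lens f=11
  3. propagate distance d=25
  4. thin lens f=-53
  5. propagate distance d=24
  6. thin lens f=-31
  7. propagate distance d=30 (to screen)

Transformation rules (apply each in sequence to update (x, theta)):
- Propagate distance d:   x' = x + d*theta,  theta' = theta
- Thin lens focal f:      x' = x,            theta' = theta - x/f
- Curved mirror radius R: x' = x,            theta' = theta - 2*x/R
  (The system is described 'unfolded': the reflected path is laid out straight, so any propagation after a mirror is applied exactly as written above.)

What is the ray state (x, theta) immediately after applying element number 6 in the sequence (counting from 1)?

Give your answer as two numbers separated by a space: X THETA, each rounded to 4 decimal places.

Initial: x=9.0000 theta=0.2000
After 1 (propagate distance d=15): x=12.0000 theta=0.2000
After 2 (thin lens f=11): x=12.0000 theta=-49/55 (≈-0.8909)
After 3 (propagate distance d=25): x=-113/11 (≈-10.2727) theta=-49/55 (≈-0.8909)
After 4 (thin lens f=-53): x=-113/11 (≈-10.2727) theta=-3162/2915 (≈-1.0847)
After 5 (propagate distance d=24): x=-105833/2915 (≈-36.3063) theta=-3162/2915 (≈-1.0847)
After 6 (thin lens f=-31): x=-105833/2915 (≈-36.3063) theta=-40771/18073 (≈-2.2559)
Rounded to 4 decimal places: x = -36.3063, theta = -2.2559

Answer: -36.3063 -2.2559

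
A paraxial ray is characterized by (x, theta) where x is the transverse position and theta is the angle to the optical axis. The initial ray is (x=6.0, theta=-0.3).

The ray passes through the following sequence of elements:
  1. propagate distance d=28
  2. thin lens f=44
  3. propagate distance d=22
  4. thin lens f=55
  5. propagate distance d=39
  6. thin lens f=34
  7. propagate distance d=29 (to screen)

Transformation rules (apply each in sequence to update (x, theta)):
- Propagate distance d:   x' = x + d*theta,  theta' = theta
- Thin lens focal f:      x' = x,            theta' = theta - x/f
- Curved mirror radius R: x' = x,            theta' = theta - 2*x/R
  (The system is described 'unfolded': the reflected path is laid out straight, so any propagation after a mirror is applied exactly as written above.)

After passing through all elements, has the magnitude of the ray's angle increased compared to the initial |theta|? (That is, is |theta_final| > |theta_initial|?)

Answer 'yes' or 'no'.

Initial: x=6.0000 theta=-0.3000
After 1 (propagate distance d=28): x=-2.4000 theta=-0.3000
After 2 (thin lens f=44): x=-2.4000 theta=-27/110 (≈-0.2455)
After 3 (propagate distance d=22): x=-7.8000 theta=-27/110 (≈-0.2455)
After 4 (thin lens f=55): x=-7.8000 theta=-57/550 (≈-0.1036)
After 5 (propagate distance d=39): x=-6513/550 (≈-11.8418) theta=-57/550 (≈-0.1036)
After 6 (thin lens f=34): x=-6513/550 (≈-11.8418) theta=183/748 (≈0.2447)
After 7 (propagate distance d=29 (to screen)): x=-88767/18700 (≈-4.7469) theta=183/748 (≈0.2447)
|theta_initial|=0.3000 |theta_final|=183/748 (≈0.2447) -> not increased

Answer: no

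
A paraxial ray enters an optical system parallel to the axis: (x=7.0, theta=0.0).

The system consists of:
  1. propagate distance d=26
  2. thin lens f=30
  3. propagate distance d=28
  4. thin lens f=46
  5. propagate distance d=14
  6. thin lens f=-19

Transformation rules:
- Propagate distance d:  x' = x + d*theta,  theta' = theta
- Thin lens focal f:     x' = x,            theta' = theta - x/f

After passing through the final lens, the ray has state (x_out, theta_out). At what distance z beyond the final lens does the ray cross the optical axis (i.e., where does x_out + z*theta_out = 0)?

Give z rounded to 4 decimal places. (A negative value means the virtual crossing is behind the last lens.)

Initial: x=7.0000 theta=0.0000
After 1 (propagate distance d=26): x=7.0000 theta=0.0000
After 2 (thin lens f=30): x=7.0000 theta=-7/30 (≈-0.2333)
After 3 (propagate distance d=28): x=7/15 (≈0.4667) theta=-7/30 (≈-0.2333)
After 4 (thin lens f=46): x=7/15 (≈0.4667) theta=-28/115 (≈-0.2435)
After 5 (propagate distance d=14): x=-203/69 (≈-2.9420) theta=-28/115 (≈-0.2435)
After 6 (thin lens f=-19): x=-203/69 (≈-2.9420) theta=-2611/6555 (≈-0.3983)
z_focus = -x_out/theta_out = -(-203/69)/(-2611/6555) = -2755/373 ≈ -7.3861
Rounded to 4 decimal places: z = -7.3861

Answer: -7.3861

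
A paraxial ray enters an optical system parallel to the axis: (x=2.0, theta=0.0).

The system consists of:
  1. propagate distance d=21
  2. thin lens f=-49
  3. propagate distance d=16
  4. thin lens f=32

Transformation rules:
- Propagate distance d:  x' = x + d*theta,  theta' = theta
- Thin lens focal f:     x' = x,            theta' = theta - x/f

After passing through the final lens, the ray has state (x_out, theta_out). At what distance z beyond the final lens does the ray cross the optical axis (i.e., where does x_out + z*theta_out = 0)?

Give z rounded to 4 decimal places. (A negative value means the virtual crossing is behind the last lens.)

Answer: 63.0303

Derivation:
Initial: x=2.0000 theta=0.0000
After 1 (propagate distance d=21): x=2.0000 theta=0.0000
After 2 (thin lens f=-49): x=2.0000 theta=2/49 (≈0.0408)
After 3 (propagate distance d=16): x=130/49 (≈2.6531) theta=2/49 (≈0.0408)
After 4 (thin lens f=32): x=130/49 (≈2.6531) theta=-33/784 (≈-0.0421)
z_focus = -x_out/theta_out = -(130/49)/(-33/784) = 2080/33 ≈ 63.0303
Rounded to 4 decimal places: z = 63.0303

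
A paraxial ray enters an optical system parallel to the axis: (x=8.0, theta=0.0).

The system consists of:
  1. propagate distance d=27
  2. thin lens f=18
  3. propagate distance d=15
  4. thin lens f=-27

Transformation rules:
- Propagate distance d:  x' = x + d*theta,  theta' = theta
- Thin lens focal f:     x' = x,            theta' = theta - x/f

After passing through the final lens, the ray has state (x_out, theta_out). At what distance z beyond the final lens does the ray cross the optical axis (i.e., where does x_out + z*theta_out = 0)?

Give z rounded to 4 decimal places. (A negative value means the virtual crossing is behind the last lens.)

Initial: x=8.0000 theta=0.0000
After 1 (propagate distance d=27): x=8.0000 theta=0.0000
After 2 (thin lens f=18): x=8.0000 theta=-4/9 (≈-0.4444)
After 3 (propagate distance d=15): x=4/3 (≈1.3333) theta=-4/9 (≈-0.4444)
After 4 (thin lens f=-27): x=4/3 (≈1.3333) theta=-32/81 (≈-0.3951)
z_focus = -x_out/theta_out = -(4/3)/(-32/81) = 3.3750
Rounded to 4 decimal places: z = 3.3750

Answer: 3.3750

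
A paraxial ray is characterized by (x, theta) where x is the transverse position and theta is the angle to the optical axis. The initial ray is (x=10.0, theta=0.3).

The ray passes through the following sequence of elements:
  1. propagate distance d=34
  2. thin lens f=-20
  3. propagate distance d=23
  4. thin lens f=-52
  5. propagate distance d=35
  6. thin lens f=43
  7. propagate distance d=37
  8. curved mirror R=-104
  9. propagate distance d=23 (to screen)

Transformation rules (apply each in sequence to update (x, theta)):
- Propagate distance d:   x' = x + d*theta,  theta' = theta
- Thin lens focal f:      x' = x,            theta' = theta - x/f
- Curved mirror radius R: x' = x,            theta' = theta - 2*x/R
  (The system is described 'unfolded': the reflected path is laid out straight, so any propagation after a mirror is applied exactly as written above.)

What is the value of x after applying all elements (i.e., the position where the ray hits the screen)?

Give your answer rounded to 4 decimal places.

Answer: 130.5608

Derivation:
Initial: x=10.0000 theta=0.3000
After 1 (propagate distance d=34): x=20.2000 theta=0.3000
After 2 (thin lens f=-20): x=20.2000 theta=1.3100
After 3 (propagate distance d=23): x=50.3300 theta=1.3100
After 4 (thin lens f=-52): x=50.3300 theta=2369/1040 (≈2.2779)
After 5 (propagate distance d=35): x=676291/5200 (≈130.0560) theta=2369/1040 (≈2.2779)
After 6 (thin lens f=43): x=676291/5200 (≈130.0560) theta=-41739/55900 (≈-0.7467)
After 7 (propagate distance d=37): x=22903141/223600 (≈102.4291) theta=-41739/55900 (≈-0.7467)
After 8 (curved mirror R=-104): x=22903141/223600 (≈102.4291) theta=14221429/11627200 (≈1.2231)
After 9 (propagate distance d=23 (to screen)): x=1518056199/11627200 (≈130.5608) theta=14221429/11627200 (≈1.2231)
Rounded to 4 decimal places: x = 130.5608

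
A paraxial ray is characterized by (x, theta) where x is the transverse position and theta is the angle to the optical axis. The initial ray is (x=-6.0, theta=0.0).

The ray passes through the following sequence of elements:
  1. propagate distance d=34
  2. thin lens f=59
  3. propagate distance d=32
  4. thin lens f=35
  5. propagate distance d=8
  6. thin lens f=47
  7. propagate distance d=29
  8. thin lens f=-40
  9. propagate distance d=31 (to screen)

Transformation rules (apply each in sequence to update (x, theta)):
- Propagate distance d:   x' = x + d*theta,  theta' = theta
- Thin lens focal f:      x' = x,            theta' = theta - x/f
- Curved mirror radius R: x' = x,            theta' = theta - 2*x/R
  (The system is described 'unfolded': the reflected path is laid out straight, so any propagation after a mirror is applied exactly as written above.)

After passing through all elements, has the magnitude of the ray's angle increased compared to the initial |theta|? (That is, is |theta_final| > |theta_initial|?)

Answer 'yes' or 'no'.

Initial: x=-6.0000 theta=0.0000
After 1 (propagate distance d=34): x=-6.0000 theta=0.0000
After 2 (thin lens f=59): x=-6.0000 theta=6/59 (≈0.1017)
After 3 (propagate distance d=32): x=-162/59 (≈-2.7458) theta=6/59 (≈0.1017)
After 4 (thin lens f=35): x=-162/59 (≈-2.7458) theta=372/2065 (≈0.1801)
After 5 (propagate distance d=8): x=-2694/2065 (≈-1.3046) theta=372/2065 (≈0.1801)
After 6 (thin lens f=47): x=-2694/2065 (≈-1.3046) theta=342/1645 (≈0.2079)
After 7 (propagate distance d=29): x=458544/97055 (≈4.7246) theta=342/1645 (≈0.2079)
After 8 (thin lens f=-40): x=458544/97055 (≈4.7246) theta=158208/485275 (≈0.3260)
After 9 (propagate distance d=31 (to screen)): x=7197168/485275 (≈14.8311) theta=158208/485275 (≈0.3260)
|theta_initial|=0.0000 |theta_final|=158208/485275 (≈0.3260) -> increased

Answer: yes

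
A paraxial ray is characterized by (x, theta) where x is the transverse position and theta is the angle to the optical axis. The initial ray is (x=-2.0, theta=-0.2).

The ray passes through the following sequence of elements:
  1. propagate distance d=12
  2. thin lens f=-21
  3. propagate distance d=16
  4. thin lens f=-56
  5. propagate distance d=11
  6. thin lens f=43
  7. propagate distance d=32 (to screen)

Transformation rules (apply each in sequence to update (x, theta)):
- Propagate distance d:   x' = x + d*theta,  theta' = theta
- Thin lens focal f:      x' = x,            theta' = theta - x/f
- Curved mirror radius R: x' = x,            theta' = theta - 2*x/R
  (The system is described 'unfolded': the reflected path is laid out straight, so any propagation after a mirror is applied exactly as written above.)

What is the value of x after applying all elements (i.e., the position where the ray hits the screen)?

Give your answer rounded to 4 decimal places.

Initial: x=-2.0000 theta=-0.2000
After 1 (propagate distance d=12): x=-4.4000 theta=-0.2000
After 2 (thin lens f=-21): x=-4.4000 theta=-43/105 (≈-0.4095)
After 3 (propagate distance d=16): x=-230/21 (≈-10.9524) theta=-43/105 (≈-0.4095)
After 4 (thin lens f=-56): x=-230/21 (≈-10.9524) theta=-593/980 (≈-0.6051)
After 5 (propagate distance d=11): x=-51769/2940 (≈-17.6085) theta=-593/980 (≈-0.6051)
After 6 (thin lens f=43): x=-51769/2940 (≈-17.6085) theta=-6182/31605 (≈-0.1956)
After 7 (propagate distance d=32 (to screen)): x=-3017363/126420 (≈-23.8678) theta=-6182/31605 (≈-0.1956)
Rounded to 4 decimal places: x = -23.8678

Answer: -23.8678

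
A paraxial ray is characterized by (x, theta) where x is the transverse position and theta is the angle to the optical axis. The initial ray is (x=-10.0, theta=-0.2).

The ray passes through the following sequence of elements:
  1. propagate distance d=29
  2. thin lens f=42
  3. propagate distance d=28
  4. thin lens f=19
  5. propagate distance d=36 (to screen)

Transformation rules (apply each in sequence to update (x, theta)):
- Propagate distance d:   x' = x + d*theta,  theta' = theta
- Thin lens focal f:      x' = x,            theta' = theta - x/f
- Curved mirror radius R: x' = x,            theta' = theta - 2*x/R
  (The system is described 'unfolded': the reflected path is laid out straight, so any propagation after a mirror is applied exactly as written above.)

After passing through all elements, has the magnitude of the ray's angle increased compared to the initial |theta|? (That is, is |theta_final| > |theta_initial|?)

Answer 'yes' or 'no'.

Answer: yes

Derivation:
Initial: x=-10.0000 theta=-0.2000
After 1 (propagate distance d=29): x=-15.8000 theta=-0.2000
After 2 (thin lens f=42): x=-15.8000 theta=37/210 (≈0.1762)
After 3 (propagate distance d=28): x=-163/15 (≈-10.8667) theta=37/210 (≈0.1762)
After 4 (thin lens f=19): x=-163/15 (≈-10.8667) theta=199/266 (≈0.7481)
After 5 (propagate distance d=36 (to screen)): x=32051/1995 (≈16.0657) theta=199/266 (≈0.7481)
|theta_initial|=0.2000 |theta_final|=199/266 (≈0.7481) -> increased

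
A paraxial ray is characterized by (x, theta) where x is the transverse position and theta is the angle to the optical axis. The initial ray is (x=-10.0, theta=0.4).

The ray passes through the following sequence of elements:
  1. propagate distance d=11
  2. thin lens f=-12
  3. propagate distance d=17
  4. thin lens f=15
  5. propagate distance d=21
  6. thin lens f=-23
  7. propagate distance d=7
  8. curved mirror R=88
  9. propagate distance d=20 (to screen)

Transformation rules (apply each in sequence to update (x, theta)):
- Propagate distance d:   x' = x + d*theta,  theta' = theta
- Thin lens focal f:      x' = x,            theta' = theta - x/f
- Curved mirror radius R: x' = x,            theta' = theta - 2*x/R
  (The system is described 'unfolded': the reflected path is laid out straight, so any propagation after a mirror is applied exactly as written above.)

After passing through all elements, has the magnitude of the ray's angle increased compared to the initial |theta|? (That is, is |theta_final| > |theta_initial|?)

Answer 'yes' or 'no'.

Initial: x=-10.0000 theta=0.4000
After 1 (propagate distance d=11): x=-5.6000 theta=0.4000
After 2 (thin lens f=-12): x=-5.6000 theta=-1/15 (≈-0.0667)
After 3 (propagate distance d=17): x=-101/15 (≈-6.7333) theta=-1/15 (≈-0.0667)
After 4 (thin lens f=15): x=-101/15 (≈-6.7333) theta=86/225 (≈0.3822)
After 5 (propagate distance d=21): x=97/75 (≈1.2933) theta=86/225 (≈0.3822)
After 6 (thin lens f=-23): x=97/75 (≈1.2933) theta=2269/5175 (≈0.4385)
After 7 (propagate distance d=7): x=22576/5175 (≈4.3625) theta=2269/5175 (≈0.4385)
After 8 (curved mirror R=88): x=22576/5175 (≈4.3625) theta=3863/11385 (≈0.3393)
After 9 (propagate distance d=20 (to screen)): x=634636/56925 (≈11.1486) theta=3863/11385 (≈0.3393)
|theta_initial|=0.4000 |theta_final|=3863/11385 (≈0.3393) -> not increased

Answer: no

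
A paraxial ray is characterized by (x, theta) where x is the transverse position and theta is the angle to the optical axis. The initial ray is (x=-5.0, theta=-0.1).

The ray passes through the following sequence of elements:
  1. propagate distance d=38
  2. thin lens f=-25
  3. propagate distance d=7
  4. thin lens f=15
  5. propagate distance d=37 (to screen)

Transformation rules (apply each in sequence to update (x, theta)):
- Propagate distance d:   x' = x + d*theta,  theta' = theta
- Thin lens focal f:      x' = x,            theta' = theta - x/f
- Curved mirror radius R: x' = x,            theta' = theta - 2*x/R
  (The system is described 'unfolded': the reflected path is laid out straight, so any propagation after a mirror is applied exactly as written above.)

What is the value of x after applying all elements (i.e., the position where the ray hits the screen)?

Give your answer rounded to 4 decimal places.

Answer: 0.8232

Derivation:
Initial: x=-5.0000 theta=-0.1000
After 1 (propagate distance d=38): x=-8.8000 theta=-0.1000
After 2 (thin lens f=-25): x=-8.8000 theta=-0.4520
After 3 (propagate distance d=7): x=-11.9640 theta=-0.4520
After 4 (thin lens f=15): x=-11.9640 theta=0.3456
After 5 (propagate distance d=37 (to screen)): x=0.8232 theta=0.3456
Rounded to 4 decimal places: x = 0.8232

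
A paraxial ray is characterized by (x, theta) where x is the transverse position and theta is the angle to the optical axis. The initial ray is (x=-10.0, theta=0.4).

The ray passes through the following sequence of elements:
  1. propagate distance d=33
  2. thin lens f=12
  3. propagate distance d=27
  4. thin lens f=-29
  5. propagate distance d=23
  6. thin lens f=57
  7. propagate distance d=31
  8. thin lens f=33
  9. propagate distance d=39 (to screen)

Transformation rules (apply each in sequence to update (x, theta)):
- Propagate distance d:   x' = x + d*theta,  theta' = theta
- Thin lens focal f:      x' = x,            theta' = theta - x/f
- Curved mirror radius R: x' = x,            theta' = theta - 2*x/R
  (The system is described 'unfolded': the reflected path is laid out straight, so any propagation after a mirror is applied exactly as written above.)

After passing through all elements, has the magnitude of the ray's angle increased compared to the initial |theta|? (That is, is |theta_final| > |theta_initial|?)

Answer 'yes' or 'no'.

Answer: yes

Derivation:
Initial: x=-10.0000 theta=0.4000
After 1 (propagate distance d=33): x=3.2000 theta=0.4000
After 2 (thin lens f=12): x=3.2000 theta=2/15 (≈0.1333)
After 3 (propagate distance d=27): x=6.8000 theta=2/15 (≈0.1333)
After 4 (thin lens f=-29): x=6.8000 theta=32/87 (≈0.3678)
After 5 (propagate distance d=23): x=6638/435 (≈15.2598) theta=32/87 (≈0.3678)
After 6 (thin lens f=57): x=6638/435 (≈15.2598) theta=2482/24795 (≈0.1001)
After 7 (propagate distance d=31): x=455308/24795 (≈18.3629) theta=2482/24795 (≈0.1001)
After 8 (thin lens f=33): x=455308/24795 (≈18.3629) theta=-373402/818235 (≈-0.4564)
After 9 (propagate distance d=39 (to screen)): x=154162/272745 (≈0.5652) theta=-373402/818235 (≈-0.4564)
|theta_initial|=0.4000 |theta_final|=373402/818235 (≈0.4564) -> increased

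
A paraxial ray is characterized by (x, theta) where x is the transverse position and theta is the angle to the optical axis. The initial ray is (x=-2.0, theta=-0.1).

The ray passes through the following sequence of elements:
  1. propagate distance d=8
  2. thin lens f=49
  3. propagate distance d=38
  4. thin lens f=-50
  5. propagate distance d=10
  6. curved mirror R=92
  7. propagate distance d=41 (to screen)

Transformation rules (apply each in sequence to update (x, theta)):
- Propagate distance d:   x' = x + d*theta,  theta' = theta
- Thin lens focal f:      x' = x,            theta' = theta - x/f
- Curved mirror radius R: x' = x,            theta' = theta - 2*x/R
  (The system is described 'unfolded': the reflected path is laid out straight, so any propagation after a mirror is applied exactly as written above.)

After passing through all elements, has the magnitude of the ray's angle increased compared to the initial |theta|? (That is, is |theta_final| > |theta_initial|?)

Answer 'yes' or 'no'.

Initial: x=-2.0000 theta=-0.1000
After 1 (propagate distance d=8): x=-2.8000 theta=-0.1000
After 2 (thin lens f=49): x=-2.8000 theta=-3/70 (≈-0.0429)
After 3 (propagate distance d=38): x=-31/7 (≈-4.4286) theta=-3/70 (≈-0.0429)
After 4 (thin lens f=-50): x=-31/7 (≈-4.4286) theta=-23/175 (≈-0.1314)
After 5 (propagate distance d=10): x=-201/35 (≈-5.7429) theta=-23/175 (≈-0.1314)
After 6 (curved mirror R=92): x=-201/35 (≈-5.7429) theta=-53/8050 (≈-0.0066)
After 7 (propagate distance d=41 (to screen)): x=-48403/8050 (≈-6.0128) theta=-53/8050 (≈-0.0066)
|theta_initial|=0.1000 |theta_final|=53/8050 (≈0.0066) -> not increased

Answer: no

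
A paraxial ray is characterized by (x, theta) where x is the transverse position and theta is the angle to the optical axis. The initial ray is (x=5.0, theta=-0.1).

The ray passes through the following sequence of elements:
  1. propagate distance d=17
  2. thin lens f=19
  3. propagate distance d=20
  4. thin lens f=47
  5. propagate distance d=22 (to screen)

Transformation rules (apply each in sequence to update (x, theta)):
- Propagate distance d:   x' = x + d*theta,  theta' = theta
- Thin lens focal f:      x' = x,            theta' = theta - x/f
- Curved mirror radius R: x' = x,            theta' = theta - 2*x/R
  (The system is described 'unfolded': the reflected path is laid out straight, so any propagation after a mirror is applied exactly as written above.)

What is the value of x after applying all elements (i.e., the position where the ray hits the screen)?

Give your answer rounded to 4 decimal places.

Initial: x=5.0000 theta=-0.1000
After 1 (propagate distance d=17): x=3.3000 theta=-0.1000
After 2 (thin lens f=19): x=3.3000 theta=-26/95 (≈-0.2737)
After 3 (propagate distance d=20): x=-413/190 (≈-2.1737) theta=-26/95 (≈-0.2737)
After 4 (thin lens f=47): x=-413/190 (≈-2.1737) theta=-2031/8930 (≈-0.2274)
After 5 (propagate distance d=22 (to screen)): x=-64093/8930 (≈-7.1773) theta=-2031/8930 (≈-0.2274)
Rounded to 4 decimal places: x = -7.1773

Answer: -7.1773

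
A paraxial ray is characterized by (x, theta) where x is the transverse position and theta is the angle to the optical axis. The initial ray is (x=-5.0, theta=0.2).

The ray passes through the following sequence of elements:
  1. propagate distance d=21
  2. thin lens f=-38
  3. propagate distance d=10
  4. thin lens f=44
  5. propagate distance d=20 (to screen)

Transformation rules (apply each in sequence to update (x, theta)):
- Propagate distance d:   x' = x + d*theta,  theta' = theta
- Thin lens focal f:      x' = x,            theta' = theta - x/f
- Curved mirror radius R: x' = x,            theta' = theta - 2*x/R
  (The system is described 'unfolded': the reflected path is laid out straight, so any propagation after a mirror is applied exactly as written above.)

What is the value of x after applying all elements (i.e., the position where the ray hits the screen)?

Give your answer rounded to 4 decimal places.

Answer: 4.1187

Derivation:
Initial: x=-5.0000 theta=0.2000
After 1 (propagate distance d=21): x=-0.8000 theta=0.2000
After 2 (thin lens f=-38): x=-0.8000 theta=17/95 (≈0.1789)
After 3 (propagate distance d=10): x=94/95 (≈0.9895) theta=17/95 (≈0.1789)
After 4 (thin lens f=44): x=94/95 (≈0.9895) theta=327/2090 (≈0.1565)
After 5 (propagate distance d=20 (to screen)): x=4304/1045 (≈4.1187) theta=327/2090 (≈0.1565)
Rounded to 4 decimal places: x = 4.1187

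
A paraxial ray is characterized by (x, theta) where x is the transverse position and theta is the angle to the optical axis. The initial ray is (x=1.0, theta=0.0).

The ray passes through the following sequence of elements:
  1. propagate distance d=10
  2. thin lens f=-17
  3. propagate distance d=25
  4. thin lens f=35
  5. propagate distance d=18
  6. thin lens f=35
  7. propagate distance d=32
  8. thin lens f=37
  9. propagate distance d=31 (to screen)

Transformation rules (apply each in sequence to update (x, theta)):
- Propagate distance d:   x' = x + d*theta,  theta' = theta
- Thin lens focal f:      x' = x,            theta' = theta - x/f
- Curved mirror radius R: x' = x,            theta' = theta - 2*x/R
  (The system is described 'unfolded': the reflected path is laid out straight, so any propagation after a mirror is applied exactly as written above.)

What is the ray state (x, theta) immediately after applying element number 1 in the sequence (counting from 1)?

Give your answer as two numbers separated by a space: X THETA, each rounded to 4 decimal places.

Answer: 1.0000 0.0000

Derivation:
Initial: x=1.0000 theta=0.0000
After 1 (propagate distance d=10): x=1.0000 theta=0.0000
Rounded to 4 decimal places: x = 1.0000, theta = 0.0000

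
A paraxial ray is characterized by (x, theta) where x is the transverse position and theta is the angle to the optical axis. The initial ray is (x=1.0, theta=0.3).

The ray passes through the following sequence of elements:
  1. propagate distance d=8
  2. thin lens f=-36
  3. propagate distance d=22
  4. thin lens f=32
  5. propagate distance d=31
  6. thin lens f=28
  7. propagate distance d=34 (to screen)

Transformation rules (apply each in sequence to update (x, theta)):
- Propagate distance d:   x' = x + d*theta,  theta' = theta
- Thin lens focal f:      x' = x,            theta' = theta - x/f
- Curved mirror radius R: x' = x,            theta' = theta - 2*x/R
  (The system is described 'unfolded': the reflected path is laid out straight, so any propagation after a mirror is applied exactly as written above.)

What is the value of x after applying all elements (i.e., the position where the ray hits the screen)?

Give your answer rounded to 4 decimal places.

Answer: -2.1226

Derivation:
Initial: x=1.0000 theta=0.3000
After 1 (propagate distance d=8): x=3.4000 theta=0.3000
After 2 (thin lens f=-36): x=3.4000 theta=71/180 (≈0.3944)
After 3 (propagate distance d=22): x=1087/90 (≈12.0778) theta=71/180 (≈0.3944)
After 4 (thin lens f=32): x=1087/90 (≈12.0778) theta=49/2880 (≈0.0170)
After 5 (propagate distance d=31): x=12101/960 (≈12.6052) theta=49/2880 (≈0.0170)
After 6 (thin lens f=28): x=12101/960 (≈12.6052) theta=-34931/80640 (≈-0.4332)
After 7 (propagate distance d=34 (to screen)): x=-17117/8064 (≈-2.1226) theta=-34931/80640 (≈-0.4332)
Rounded to 4 decimal places: x = -2.1226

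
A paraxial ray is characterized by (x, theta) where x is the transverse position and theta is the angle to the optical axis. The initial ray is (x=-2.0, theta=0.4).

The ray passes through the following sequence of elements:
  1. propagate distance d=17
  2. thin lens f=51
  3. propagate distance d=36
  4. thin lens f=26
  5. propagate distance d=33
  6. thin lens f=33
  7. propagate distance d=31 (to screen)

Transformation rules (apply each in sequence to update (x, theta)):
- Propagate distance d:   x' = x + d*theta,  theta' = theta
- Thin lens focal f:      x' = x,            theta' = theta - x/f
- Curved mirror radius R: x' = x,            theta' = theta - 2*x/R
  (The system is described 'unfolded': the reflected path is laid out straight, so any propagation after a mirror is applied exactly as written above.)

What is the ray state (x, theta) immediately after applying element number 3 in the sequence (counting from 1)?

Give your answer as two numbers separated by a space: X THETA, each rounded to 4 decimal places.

Answer: 15.8118 0.3059

Derivation:
Initial: x=-2.0000 theta=0.4000
After 1 (propagate distance d=17): x=4.8000 theta=0.4000
After 2 (thin lens f=51): x=4.8000 theta=26/85 (≈0.3059)
After 3 (propagate distance d=36): x=1344/85 (≈15.8118) theta=26/85 (≈0.3059)
Rounded to 4 decimal places: x = 15.8118, theta = 0.3059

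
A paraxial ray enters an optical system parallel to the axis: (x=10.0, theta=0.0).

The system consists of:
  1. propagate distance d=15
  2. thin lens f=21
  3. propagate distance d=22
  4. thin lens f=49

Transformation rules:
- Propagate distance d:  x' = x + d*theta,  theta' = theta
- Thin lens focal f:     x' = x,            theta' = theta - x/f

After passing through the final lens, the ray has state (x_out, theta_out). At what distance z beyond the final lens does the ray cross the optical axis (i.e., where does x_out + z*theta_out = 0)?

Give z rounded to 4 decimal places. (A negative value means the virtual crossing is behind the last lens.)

Answer: -1.0208

Derivation:
Initial: x=10.0000 theta=0.0000
After 1 (propagate distance d=15): x=10.0000 theta=0.0000
After 2 (thin lens f=21): x=10.0000 theta=-10/21 (≈-0.4762)
After 3 (propagate distance d=22): x=-10/21 (≈-0.4762) theta=-10/21 (≈-0.4762)
After 4 (thin lens f=49): x=-10/21 (≈-0.4762) theta=-160/343 (≈-0.4665)
z_focus = -x_out/theta_out = -(-10/21)/(-160/343) = -49/48 ≈ -1.0208
Rounded to 4 decimal places: z = -1.0208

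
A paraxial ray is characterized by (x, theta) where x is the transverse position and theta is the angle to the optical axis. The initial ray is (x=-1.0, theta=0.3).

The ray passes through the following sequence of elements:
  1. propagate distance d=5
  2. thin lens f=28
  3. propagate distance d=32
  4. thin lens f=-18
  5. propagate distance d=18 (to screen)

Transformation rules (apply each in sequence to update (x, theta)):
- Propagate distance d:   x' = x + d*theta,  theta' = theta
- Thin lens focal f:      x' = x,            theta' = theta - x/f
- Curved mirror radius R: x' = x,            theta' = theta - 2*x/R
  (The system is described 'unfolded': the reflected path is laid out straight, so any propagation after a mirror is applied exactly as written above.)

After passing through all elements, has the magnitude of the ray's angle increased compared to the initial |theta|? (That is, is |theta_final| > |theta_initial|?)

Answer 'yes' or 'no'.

Answer: yes

Derivation:
Initial: x=-1.0000 theta=0.3000
After 1 (propagate distance d=5): x=0.5000 theta=0.3000
After 2 (thin lens f=28): x=0.5000 theta=79/280 (≈0.2821)
After 3 (propagate distance d=32): x=667/70 (≈9.5286) theta=79/280 (≈0.2821)
After 4 (thin lens f=-18): x=667/70 (≈9.5286) theta=409/504 (≈0.8115)
After 5 (propagate distance d=18 (to screen)): x=3379/140 (≈24.1357) theta=409/504 (≈0.8115)
|theta_initial|=0.3000 |theta_final|=409/504 (≈0.8115) -> increased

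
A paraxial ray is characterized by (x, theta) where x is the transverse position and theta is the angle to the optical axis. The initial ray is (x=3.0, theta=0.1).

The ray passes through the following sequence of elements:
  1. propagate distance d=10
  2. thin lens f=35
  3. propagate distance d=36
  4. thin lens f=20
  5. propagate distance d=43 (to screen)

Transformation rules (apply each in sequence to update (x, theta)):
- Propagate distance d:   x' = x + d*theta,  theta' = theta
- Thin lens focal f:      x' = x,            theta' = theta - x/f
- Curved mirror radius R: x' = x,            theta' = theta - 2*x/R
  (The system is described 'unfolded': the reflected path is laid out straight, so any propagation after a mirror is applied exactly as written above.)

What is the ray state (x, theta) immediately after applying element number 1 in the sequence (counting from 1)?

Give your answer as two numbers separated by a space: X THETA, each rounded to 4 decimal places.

Initial: x=3.0000 theta=0.1000
After 1 (propagate distance d=10): x=4.0000 theta=0.1000
Rounded to 4 decimal places: x = 4.0000, theta = 0.1000

Answer: 4.0000 0.1000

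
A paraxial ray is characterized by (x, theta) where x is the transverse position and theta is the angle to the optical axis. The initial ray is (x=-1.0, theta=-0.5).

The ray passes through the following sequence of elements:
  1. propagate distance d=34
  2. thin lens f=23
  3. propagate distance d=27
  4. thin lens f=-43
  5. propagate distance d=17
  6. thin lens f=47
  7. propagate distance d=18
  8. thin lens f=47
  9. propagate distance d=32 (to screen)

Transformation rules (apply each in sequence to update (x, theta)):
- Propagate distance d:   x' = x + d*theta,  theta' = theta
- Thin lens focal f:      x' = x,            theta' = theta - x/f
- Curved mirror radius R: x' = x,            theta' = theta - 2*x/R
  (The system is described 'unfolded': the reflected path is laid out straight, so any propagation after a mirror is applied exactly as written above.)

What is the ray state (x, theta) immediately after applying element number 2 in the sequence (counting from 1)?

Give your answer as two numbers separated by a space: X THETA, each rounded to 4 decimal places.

Initial: x=-1.0000 theta=-0.5000
After 1 (propagate distance d=34): x=-18.0000 theta=-0.5000
After 2 (thin lens f=23): x=-18.0000 theta=13/46 (≈0.2826)
Rounded to 4 decimal places: x = -18.0000, theta = 0.2826

Answer: -18.0000 0.2826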